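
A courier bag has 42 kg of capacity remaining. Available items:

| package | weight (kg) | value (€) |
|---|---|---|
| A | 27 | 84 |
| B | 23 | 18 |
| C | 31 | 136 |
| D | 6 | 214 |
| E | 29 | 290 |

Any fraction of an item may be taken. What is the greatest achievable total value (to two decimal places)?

Greedy by value/weight ratio, highest first.
Order: D (214/6=35.67) > E (290/29=10.00) > C (136/31=4.39) > A (84/27=3.11) > B (18/23=0.78)
Fill: take D (6 @ 214) → take E (29 @ 290) → take 7/31 of C → 30.71; 42/42 used.
Total value = 534.71

534.71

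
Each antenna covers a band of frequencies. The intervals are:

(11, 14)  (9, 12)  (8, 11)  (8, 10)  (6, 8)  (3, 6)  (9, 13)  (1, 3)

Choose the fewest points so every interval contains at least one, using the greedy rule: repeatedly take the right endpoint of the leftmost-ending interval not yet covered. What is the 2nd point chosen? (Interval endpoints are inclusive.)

Sort by right endpoint; whenever an interval is uncovered, place a point at its right end.
By right end: [1,3]  [3,6]  [6,8]  [8,10]  [8,11]  [9,12]  [9,13]  [11,14]
[1,3] uncovered → point at 3; [6,8] uncovered → point at 8; [9,12] uncovered → point at 12.
Points: 3, 8, 12 (3 total).

8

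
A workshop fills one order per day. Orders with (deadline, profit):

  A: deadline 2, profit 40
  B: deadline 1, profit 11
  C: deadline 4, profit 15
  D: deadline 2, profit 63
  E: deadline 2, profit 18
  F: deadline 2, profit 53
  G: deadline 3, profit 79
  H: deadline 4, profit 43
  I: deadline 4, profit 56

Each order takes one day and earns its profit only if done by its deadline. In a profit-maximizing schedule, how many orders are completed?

Take jobs in profit order; each goes to the latest open slot no later than its deadline.
Profit order: G=79 D=63 I=56 F=53 H=43 A=40 E=18 C=15 B=11
Assign: G→slot 3, D→slot 2, I→slot 4, F→slot 1, H skipped, A skipped, E skipped, C skipped, B skipped.
Slots: [1:F] [2:D] [3:G] [4:I]
4 of 9 scheduled.

4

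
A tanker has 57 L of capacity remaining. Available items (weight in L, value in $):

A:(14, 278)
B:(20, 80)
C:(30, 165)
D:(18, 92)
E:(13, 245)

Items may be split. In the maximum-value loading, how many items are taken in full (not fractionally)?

Sort by value per unit weight and fill in that order.
Ratios (sorted): A 19.86, E 18.85, C 5.50, D 5.11, B 4.00
take A (14 @ 278); take E (13 @ 245); take C (30 @ 165). Capacity used 57/57.
3 item(s) taken whole.

3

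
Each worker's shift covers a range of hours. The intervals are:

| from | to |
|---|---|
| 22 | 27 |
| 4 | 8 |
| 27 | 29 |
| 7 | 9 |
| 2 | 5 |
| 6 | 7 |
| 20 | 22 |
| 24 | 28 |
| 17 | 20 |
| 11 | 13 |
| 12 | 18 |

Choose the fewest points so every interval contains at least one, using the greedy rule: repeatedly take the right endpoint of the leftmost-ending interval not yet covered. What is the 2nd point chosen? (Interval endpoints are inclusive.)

7

Sort by right endpoint; whenever an interval is uncovered, place a point at its right end.
Sorted: [2,5] [6,7] [4,8] [7,9] [11,13] [12,18] [17,20] [20,22] [22,27] [24,28] [27,29]
{[2,5]} hit by 5; {[6,7],[4,8],[7,9]} hit by 7; {[11,13],[12,18]} hit by 13; {[17,20],[20,22]} hit by 20; {[22,27],[24,28],[27,29]} hit by 27.
Points: 5, 7, 13, 20, 27 (5 total).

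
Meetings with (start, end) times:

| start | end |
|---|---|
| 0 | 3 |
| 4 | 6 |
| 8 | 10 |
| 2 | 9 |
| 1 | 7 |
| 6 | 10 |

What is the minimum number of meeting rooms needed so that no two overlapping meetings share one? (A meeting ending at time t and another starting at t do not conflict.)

Events (time:±→running): 0:+→1 1:+→2 2:+→3 … peak 3.

3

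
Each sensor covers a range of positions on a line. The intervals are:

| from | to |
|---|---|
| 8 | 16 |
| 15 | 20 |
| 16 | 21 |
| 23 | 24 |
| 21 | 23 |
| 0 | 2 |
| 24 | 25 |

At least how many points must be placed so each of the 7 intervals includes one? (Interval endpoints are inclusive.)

Sort by right endpoint; whenever an interval is uncovered, place a point at its right end.
By right end: [0,2]  [8,16]  [15,20]  [16,21]  [21,23]  [23,24]  [24,25]
[0,2] uncovered → point at 2; [8,16] uncovered → point at 16; [21,23] uncovered → point at 23; [24,25] uncovered → point at 25.
Points: 2, 16, 23, 25 (4 total).

4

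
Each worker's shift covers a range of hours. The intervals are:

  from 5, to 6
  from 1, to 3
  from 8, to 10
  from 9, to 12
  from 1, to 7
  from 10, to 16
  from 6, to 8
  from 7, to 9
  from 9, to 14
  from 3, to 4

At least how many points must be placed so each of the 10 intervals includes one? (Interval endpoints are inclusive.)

4

By right end: [1,3]  [3,4]  [5,6]  [1,7]  [6,8]  [7,9]  [8,10]  [9,12]  [9,14]  [10,16]
[1,3] uncovered → point at 3; [5,6] uncovered → point at 6; [7,9] uncovered → point at 9; [10,16] uncovered → point at 16.
Points: 3, 6, 9, 16 (4 total).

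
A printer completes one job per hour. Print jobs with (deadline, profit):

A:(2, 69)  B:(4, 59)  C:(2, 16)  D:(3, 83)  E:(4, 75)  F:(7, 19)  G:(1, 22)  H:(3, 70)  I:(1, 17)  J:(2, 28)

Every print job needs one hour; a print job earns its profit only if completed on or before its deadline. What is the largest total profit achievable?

Profit order: D=83 E=75 H=70 A=69 B=59 J=28 G=22 F=19 I=17 C=16
Assign: D→slot 3, E→slot 4, H→slot 2, A→slot 1, B skipped, J skipped, G skipped, F→slot 7, I skipped, C skipped.
Slots: [1:A] [2:H] [3:D] [4:E] [7:F]
Profit = 69 + 70 + 83 + 75 + 19 = 316

316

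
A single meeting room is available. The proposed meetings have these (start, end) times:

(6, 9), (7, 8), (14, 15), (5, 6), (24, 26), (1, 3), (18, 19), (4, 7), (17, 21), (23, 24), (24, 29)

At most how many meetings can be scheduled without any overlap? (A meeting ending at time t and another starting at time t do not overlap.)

Greedy by earliest finish: after sorting by end time, pick each interval compatible with the last pick.
Sorted by end: (1,3)  (5,6)  (4,7)  (7,8)  (6,9)  (14,15)  (18,19)  (17,21)  (23,24)  (24,26)  (24,29)
take (1,3); take (5,6); take (7,8); take (14,15); take (18,19); take (23,24); take (24,26).
Selected 7 meetings.

7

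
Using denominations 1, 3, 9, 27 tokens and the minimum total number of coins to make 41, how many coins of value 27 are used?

1

Use the largest denomination that fits, subtract, and repeat.
41 = 1×27 + 1×9 + 1×3 + 2×1
Count of 27: 1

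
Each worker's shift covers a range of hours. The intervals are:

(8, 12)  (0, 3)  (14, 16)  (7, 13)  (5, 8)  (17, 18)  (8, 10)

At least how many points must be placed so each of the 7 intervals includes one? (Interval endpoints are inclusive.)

4

Sorted: [0,3] [5,8] [8,10] [8,12] [7,13] [14,16] [17,18]
{[0,3]} hit by 3; {[5,8],[8,10],[8,12],[7,13]} hit by 8; {[14,16]} hit by 16; {[17,18]} hit by 18.
Points: 3, 8, 16, 18 (4 total).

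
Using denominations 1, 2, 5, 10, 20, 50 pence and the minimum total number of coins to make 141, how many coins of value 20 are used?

Greedy: take as many of the largest coin as possible, then repeat with the remainder.
141 = 2×50 + 2×20 + 1×1
Count of 20: 2

2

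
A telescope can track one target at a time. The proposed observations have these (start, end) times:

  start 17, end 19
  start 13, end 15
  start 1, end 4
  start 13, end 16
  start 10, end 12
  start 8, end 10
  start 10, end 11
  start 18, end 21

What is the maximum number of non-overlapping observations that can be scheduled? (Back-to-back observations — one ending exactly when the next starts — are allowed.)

5

Greedy by earliest finish: after sorting by end time, pick each interval compatible with the last pick.
By end time: (1,4), (8,10), (10,11), (10,12), (13,15), (13,16), (17,19), (18,21).
Pick (1,4); next start ≥ 4 → (8,10); next start ≥ 10 → (10,11); next start ≥ 11 → (13,15); next start ≥ 15 → (17,19).
Selected 5 observations.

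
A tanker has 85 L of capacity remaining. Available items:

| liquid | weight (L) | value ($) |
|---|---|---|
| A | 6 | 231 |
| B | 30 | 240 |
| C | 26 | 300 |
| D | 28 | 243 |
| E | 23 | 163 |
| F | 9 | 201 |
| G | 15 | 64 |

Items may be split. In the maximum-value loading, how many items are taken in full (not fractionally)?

4

Order: A (231/6=38.50) > F (201/9=22.33) > C (300/26=11.54) > D (243/28=8.68) > B (240/30=8.00) > E (163/23=7.09) > G (64/15=4.27)
Fill: take A (6 @ 231) → take F (9 @ 201) → take C (26 @ 300) → take D (28 @ 243) → take 16/30 of B → 128.00; 85/85 used.
4 item(s) taken whole; one partial (take 16/30 of B).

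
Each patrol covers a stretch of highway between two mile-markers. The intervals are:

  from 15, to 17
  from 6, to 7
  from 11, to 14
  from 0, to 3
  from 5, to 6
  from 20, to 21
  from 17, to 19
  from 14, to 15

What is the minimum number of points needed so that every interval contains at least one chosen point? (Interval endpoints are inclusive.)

5

Sorted: [0,3] [5,6] [6,7] [11,14] [14,15] [15,17] [17,19] [20,21]
{[0,3]} hit by 3; {[5,6],[6,7]} hit by 6; {[11,14],[14,15]} hit by 14; {[15,17],[17,19]} hit by 17; {[20,21]} hit by 21.
Points: 3, 6, 14, 17, 21 (5 total).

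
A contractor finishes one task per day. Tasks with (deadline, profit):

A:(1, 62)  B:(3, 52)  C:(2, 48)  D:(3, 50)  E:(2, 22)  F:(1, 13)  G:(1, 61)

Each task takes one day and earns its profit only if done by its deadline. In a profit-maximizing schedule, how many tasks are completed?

3

Profit order: A=62 G=61 B=52 D=50 C=48 E=22 F=13
Assign: A→slot 1, G skipped, B→slot 3, D→slot 2, C skipped, E skipped, F skipped.
Slots: [1:A] [2:D] [3:B]
3 of 7 scheduled.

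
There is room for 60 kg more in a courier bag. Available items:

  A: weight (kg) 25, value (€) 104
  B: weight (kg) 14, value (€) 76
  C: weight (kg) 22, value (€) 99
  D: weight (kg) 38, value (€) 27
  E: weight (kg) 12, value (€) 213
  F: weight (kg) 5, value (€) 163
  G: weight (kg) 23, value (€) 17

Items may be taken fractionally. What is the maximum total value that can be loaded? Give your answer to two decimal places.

580.12

Order: F (163/5=32.60) > E (213/12=17.75) > B (76/14=5.43) > C (99/22=4.50) > A (104/25=4.16) > G (17/23=0.74) > D (27/38=0.71)
Fill: take F (5 @ 163) → take E (12 @ 213) → take B (14 @ 76) → take C (22 @ 99) → take 7/25 of A → 29.12; 60/60 used.
Total value = 580.12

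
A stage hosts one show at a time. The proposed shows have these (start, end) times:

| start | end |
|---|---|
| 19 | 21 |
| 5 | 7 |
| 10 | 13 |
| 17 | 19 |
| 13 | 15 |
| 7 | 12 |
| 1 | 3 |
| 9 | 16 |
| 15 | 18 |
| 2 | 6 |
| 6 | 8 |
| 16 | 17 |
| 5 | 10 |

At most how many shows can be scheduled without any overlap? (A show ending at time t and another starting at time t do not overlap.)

7

Order by finish time; keep every interval that doesn't clash with the previous kept one.
Sorted by end: (1,3)  (2,6)  (5,7)  (6,8)  (5,10)  (7,12)  (10,13)  (13,15)  (9,16)  (16,17)  (15,18)  (17,19)  (19,21)
take (1,3); skip (2,6); take (5,7); skip (6,8); take (7,12); take (13,15); take (16,17); take (17,19); take (19,21).
Selected 7 shows.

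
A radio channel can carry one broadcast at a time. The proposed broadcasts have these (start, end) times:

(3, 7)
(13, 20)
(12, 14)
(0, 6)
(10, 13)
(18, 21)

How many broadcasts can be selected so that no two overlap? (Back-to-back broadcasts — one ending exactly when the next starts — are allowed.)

Sort by end time and greedily take each interval whose start is ≥ the last chosen end.
By end time: (0,6), (3,7), (10,13), (12,14), (13,20), (18,21).
Pick (0,6); next start ≥ 6 → (10,13); next start ≥ 13 → (13,20).
Selected 3 broadcasts.

3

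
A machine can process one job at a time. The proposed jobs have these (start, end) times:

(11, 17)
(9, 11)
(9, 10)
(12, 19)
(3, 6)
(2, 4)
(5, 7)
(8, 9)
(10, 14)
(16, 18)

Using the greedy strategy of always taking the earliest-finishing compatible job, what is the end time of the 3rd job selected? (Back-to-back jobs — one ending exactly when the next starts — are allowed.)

By end time: (2,4), (3,6), (5,7), (8,9), (9,10), (9,11), (10,14), (11,17), (16,18), (12,19).
Pick (2,4); next start ≥ 4 → (5,7); next start ≥ 7 → (8,9); next start ≥ 9 → (9,10); next start ≥ 10 → (10,14); next start ≥ 14 → (16,18).
Selected: (2,4) (5,7) (8,9) (9,10) (10,14) (16,18)

9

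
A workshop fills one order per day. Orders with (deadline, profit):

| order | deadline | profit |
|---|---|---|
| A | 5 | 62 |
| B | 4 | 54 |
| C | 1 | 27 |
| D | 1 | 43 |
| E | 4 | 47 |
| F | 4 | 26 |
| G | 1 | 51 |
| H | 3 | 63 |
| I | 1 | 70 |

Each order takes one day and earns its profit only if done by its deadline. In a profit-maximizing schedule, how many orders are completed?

Sort by profit descending; place each in the latest free slot ≤ its deadline.
By profit: I(d1,70), H(d3,63), A(d5,62), B(d4,54), G(d1,51), E(d4,47), D(d1,43), C(d1,27), F(d4,26)
I→slot 1; H→slot 3; A→slot 5; B→slot 4; G skipped; E→slot 2; D skipped; C skipped; F skipped.
5 of 9 scheduled.

5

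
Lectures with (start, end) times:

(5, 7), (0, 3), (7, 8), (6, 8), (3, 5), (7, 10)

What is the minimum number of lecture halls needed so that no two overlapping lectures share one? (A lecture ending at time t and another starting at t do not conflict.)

3

The answer is the maximum number of intervals overlapping at any instant.
Events (time:±→running): 0:+→1 3:-→0 3:+→1 5:-→0 5:+→1 6:+→2 7:-→1 7:+→2 7:+→3 … peak 3.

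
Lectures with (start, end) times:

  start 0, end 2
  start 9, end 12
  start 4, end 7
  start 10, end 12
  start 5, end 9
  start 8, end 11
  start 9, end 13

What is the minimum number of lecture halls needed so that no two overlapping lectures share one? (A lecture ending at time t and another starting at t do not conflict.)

4

Count concurrent intervals with a sweep; the peak is the room count.
Events (time:±→running): 0:+→1 2:-→0 4:+→1 5:+→2 7:-→1 8:+→2 9:-→1 9:+→2 9:+→3 10:+→4 … peak 4.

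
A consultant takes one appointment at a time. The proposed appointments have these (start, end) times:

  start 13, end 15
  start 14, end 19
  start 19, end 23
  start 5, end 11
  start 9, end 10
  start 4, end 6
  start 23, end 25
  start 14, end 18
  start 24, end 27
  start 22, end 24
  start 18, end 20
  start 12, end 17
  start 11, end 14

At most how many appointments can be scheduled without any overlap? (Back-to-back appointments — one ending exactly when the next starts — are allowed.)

Greedy by earliest finish: after sorting by end time, pick each interval compatible with the last pick.
By end time: (4,6), (9,10), (5,11), (11,14), (13,15), (12,17), (14,18), (14,19), (18,20), (19,23), (22,24), (23,25), (24,27).
Pick (4,6); next start ≥ 6 → (9,10); next start ≥ 10 → (11,14); next start ≥ 14 → (14,18); next start ≥ 18 → (18,20); next start ≥ 20 → (22,24); next start ≥ 24 → (24,27).
Selected 7 appointments.

7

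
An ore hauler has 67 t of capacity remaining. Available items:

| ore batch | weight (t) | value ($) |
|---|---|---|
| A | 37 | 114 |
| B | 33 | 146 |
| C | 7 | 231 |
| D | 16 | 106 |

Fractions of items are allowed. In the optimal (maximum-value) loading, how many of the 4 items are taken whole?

Order: C (231/7=33.00) > D (106/16=6.62) > B (146/33=4.42) > A (114/37=3.08)
Fill: take C (7 @ 231) → take D (16 @ 106) → take B (33 @ 146) → take 11/37 of A → 33.89; 67/67 used.
3 item(s) taken whole; one partial (take 11/37 of A).

3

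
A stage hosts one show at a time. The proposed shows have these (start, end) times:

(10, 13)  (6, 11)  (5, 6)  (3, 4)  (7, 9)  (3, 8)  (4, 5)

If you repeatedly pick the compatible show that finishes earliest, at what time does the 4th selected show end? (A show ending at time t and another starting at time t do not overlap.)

9

By end time: (3,4), (4,5), (5,6), (3,8), (7,9), (6,11), (10,13).
Pick (3,4); next start ≥ 4 → (4,5); next start ≥ 5 → (5,6); next start ≥ 6 → (7,9); next start ≥ 9 → (10,13).
Selected: (3,4) (4,5) (5,6) (7,9) (10,13)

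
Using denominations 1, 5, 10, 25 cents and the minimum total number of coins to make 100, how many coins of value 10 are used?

0

Greedy: take as many of the largest coin as possible, then repeat with the remainder.
100 = 4×25
Count of 10: 0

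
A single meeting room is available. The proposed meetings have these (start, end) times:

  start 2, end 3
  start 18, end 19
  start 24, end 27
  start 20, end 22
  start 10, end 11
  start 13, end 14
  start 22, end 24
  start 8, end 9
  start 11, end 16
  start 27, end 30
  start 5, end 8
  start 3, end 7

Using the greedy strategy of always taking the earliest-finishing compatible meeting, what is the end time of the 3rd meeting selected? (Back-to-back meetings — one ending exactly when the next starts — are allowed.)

9

Order by finish time; keep every interval that doesn't clash with the previous kept one.
By end time: (2,3), (3,7), (5,8), (8,9), (10,11), (13,14), (11,16), (18,19), (20,22), (22,24), (24,27), (27,30).
Pick (2,3); next start ≥ 3 → (3,7); next start ≥ 7 → (8,9); next start ≥ 9 → (10,11); next start ≥ 11 → (13,14); next start ≥ 14 → (18,19); next start ≥ 19 → (20,22); next start ≥ 22 → (22,24); next start ≥ 24 → (24,27); next start ≥ 27 → (27,30).
Selected: (2,3) (3,7) (8,9) (10,11) (13,14) (18,19) (20,22) (22,24) (24,27) (27,30)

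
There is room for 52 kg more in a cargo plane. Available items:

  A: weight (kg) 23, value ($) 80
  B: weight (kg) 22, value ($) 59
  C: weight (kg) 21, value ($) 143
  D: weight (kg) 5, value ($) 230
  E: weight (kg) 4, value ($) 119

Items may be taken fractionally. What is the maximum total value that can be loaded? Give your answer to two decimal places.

568.52

Ratios (sorted): D 46.00, E 29.75, C 6.81, A 3.48, B 2.68
take D (5 @ 230); take E (4 @ 119); take C (21 @ 143); take 22/23 of A → 76.52. Capacity used 52/52.
Total value = 568.52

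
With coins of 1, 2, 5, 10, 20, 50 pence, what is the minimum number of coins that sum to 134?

Greedy: take as many of the largest coin as possible, then repeat with the remainder.
134 − 2×50→34 − 1×20→14 − 1×10→4 − 2×2→0
Total coins = 2 + 1 + 1 + 2 = 6

6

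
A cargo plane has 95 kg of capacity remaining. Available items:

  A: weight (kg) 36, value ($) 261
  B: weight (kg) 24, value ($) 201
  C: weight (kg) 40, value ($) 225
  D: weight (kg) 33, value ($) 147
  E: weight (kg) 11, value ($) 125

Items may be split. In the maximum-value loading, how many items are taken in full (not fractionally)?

3

Order: E (125/11=11.36) > B (201/24=8.38) > A (261/36=7.25) > C (225/40=5.62) > D (147/33=4.45)
Fill: take E (11 @ 125) → take B (24 @ 201) → take A (36 @ 261) → take 24/40 of C → 135.00; 95/95 used.
3 item(s) taken whole; one partial (take 24/40 of C).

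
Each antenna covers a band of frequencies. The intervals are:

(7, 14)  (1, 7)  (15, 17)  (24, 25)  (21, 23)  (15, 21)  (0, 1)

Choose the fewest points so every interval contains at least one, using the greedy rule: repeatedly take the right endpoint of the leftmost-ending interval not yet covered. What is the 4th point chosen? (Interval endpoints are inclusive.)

Process intervals by earliest right end; each time one isn't hit yet, stab at its right endpoint.
Sorted: [0,1] [1,7] [7,14] [15,17] [15,21] [21,23] [24,25]
{[0,1],[1,7]} hit by 1; {[7,14]} hit by 14; {[15,17],[15,21]} hit by 17; {[21,23]} hit by 23; {[24,25]} hit by 25.
Points: 1, 14, 17, 23, 25 (5 total).

23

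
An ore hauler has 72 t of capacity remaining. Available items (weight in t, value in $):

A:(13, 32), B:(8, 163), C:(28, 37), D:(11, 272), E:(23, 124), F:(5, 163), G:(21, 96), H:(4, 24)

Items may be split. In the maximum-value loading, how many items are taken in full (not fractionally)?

Greedy by value/weight ratio, highest first.
Ratios (sorted): F 32.60, D 24.73, B 20.38, H 6.00, E 5.39, G 4.57, A 2.46, C 1.32
take F (5 @ 163); take D (11 @ 272); take B (8 @ 163); take H (4 @ 24); take E (23 @ 124); take G (21 @ 96). Capacity used 72/72.
6 item(s) taken whole.

6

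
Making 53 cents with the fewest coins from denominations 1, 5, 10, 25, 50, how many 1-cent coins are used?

3

53 − 1×50→3 − 3×1→0
Count of 1: 3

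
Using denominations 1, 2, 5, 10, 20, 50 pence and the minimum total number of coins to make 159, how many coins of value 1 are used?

0

159 − 3×50→9 − 1×5→4 − 2×2→0
Count of 1: 0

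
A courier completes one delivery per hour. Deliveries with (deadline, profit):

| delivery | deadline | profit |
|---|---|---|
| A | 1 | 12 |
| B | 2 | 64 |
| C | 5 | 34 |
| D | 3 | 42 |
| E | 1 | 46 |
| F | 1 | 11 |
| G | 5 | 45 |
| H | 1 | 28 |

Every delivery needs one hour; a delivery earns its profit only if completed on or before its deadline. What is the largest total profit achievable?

231

Sort by profit descending; place each in the latest free slot ≤ its deadline.
By profit: B(d2,64), E(d1,46), G(d5,45), D(d3,42), C(d5,34), H(d1,28), A(d1,12), F(d1,11)
B→slot 2; E→slot 1; G→slot 5; D→slot 3; C→slot 4; H skipped; A skipped; F skipped.
Profit = 46 + 64 + 42 + 34 + 45 = 231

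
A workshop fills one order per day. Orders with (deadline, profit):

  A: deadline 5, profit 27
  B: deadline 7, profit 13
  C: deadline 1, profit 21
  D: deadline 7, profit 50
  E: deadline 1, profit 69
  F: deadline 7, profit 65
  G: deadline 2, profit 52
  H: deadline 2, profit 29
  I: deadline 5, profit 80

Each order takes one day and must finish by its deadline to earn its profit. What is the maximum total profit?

356

By profit: I(d5,80), E(d1,69), F(d7,65), G(d2,52), D(d7,50), H(d2,29), A(d5,27), C(d1,21), B(d7,13)
I→slot 5; E→slot 1; F→slot 7; G→slot 2; D→slot 6; H skipped; A→slot 4; C skipped; B→slot 3.
Profit = 69 + 52 + 13 + 27 + 80 + 50 + 65 = 356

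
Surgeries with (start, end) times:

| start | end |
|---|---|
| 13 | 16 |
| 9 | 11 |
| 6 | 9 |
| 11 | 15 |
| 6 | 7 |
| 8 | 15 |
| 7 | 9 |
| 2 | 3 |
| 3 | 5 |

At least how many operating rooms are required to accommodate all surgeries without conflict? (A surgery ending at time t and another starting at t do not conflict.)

The answer is the maximum number of intervals overlapping at any instant.
Events (time:±→running): 2:+→1 3:-→0 3:+→1 5:-→0 6:+→1 6:+→2 7:-→1 7:+→2 8:+→3 … peak 3.

3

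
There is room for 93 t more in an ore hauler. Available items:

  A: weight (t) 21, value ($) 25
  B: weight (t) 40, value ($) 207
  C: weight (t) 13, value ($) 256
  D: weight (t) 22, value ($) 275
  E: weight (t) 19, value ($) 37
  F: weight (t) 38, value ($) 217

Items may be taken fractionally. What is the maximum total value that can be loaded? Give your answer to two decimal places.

851.50

Greedy by value/weight ratio, highest first.
Order: C (256/13=19.69) > D (275/22=12.50) > F (217/38=5.71) > B (207/40=5.17) > E (37/19=1.95) > A (25/21=1.19)
Fill: take C (13 @ 256) → take D (22 @ 275) → take F (38 @ 217) → take 20/40 of B → 103.50; 93/93 used.
Total value = 851.50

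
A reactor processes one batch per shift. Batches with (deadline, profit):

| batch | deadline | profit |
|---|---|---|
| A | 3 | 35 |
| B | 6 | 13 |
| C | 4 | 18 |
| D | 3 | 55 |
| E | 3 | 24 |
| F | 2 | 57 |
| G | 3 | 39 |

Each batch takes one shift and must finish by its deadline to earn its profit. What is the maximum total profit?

Profit order: F=57 D=55 G=39 A=35 E=24 C=18 B=13
Assign: F→slot 2, D→slot 3, G→slot 1, A skipped, E skipped, C→slot 4, B→slot 6.
Slots: [1:G] [2:F] [3:D] [4:C] [6:B]
Profit = 39 + 57 + 55 + 18 + 13 = 182

182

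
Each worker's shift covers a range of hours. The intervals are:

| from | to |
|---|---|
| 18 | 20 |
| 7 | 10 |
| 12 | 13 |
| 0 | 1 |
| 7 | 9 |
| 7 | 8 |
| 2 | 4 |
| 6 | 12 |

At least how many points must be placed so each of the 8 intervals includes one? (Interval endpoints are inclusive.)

5

Sort by right endpoint; whenever an interval is uncovered, place a point at its right end.
Sorted: [0,1] [2,4] [7,8] [7,9] [7,10] [6,12] [12,13] [18,20]
{[0,1]} hit by 1; {[2,4]} hit by 4; {[7,8],[7,9],[7,10],[6,12]} hit by 8; {[12,13]} hit by 13; {[18,20]} hit by 20.
Points: 1, 4, 8, 13, 20 (5 total).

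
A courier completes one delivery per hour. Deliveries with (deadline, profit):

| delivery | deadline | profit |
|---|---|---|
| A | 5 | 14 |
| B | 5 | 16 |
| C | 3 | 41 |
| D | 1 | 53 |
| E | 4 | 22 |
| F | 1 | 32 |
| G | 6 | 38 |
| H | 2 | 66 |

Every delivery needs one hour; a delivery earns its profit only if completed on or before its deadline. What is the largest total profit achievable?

Sort by profit descending; place each in the latest free slot ≤ its deadline.
Profit order: H=66 D=53 C=41 G=38 F=32 E=22 B=16 A=14
Assign: H→slot 2, D→slot 1, C→slot 3, G→slot 6, F skipped, E→slot 4, B→slot 5, A skipped.
Slots: [1:D] [2:H] [3:C] [4:E] [5:B] [6:G]
Profit = 53 + 66 + 41 + 22 + 16 + 38 = 236

236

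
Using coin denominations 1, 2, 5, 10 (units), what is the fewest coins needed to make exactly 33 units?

Greedy: take as many of the largest coin as possible, then repeat with the remainder.
33 = 3×10 + 1×2 + 1×1
Total coins = 3 + 1 + 1 = 5

5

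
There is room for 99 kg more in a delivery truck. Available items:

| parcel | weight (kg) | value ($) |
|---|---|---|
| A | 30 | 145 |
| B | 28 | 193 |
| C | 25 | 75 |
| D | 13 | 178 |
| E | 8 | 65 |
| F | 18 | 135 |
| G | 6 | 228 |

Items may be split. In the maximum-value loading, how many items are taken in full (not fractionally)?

Order: G (228/6=38.00) > D (178/13=13.69) > E (65/8=8.12) > F (135/18=7.50) > B (193/28=6.89) > A (145/30=4.83) > C (75/25=3.00)
Fill: take G (6 @ 228) → take D (13 @ 178) → take E (8 @ 65) → take F (18 @ 135) → take B (28 @ 193) → take 26/30 of A → 125.67; 99/99 used.
5 item(s) taken whole; one partial (take 26/30 of A).

5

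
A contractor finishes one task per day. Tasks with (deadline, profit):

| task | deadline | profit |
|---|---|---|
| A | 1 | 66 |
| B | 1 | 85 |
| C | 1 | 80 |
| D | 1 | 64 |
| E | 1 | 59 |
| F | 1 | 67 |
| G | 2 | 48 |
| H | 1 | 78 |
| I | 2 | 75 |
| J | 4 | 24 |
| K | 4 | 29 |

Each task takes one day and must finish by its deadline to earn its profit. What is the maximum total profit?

Take jobs in profit order; each goes to the latest open slot no later than its deadline.
By profit: B(d1,85), C(d1,80), H(d1,78), I(d2,75), F(d1,67), A(d1,66), D(d1,64), E(d1,59), G(d2,48), K(d4,29), J(d4,24)
B→slot 1; C skipped; H skipped; I→slot 2; F skipped; A skipped; D skipped; E skipped; G skipped; K→slot 4; J→slot 3.
Profit = 85 + 75 + 24 + 29 = 213

213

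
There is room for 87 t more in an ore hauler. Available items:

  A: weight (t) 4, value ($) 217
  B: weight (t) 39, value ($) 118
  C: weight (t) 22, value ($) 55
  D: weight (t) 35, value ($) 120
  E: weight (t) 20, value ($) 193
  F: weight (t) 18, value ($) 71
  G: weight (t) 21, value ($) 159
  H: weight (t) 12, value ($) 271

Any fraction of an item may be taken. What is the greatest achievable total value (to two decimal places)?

952.14

Sort by value per unit weight and fill in that order.
Ratios (sorted): A 54.25, H 22.58, E 9.65, G 7.57, F 3.94, D 3.43, B 3.03, C 2.50
take A (4 @ 217); take H (12 @ 271); take E (20 @ 193); take G (21 @ 159); take F (18 @ 71); take 12/35 of D → 41.14. Capacity used 87/87.
Total value = 952.14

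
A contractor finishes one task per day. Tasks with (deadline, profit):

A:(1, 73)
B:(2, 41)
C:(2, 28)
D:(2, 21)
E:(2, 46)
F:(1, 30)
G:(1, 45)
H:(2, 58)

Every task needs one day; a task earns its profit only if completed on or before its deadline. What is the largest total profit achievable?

Take jobs in profit order; each goes to the latest open slot no later than its deadline.
By profit: A(d1,73), H(d2,58), E(d2,46), G(d1,45), B(d2,41), F(d1,30), C(d2,28), D(d2,21)
A→slot 1; H→slot 2; E skipped; G skipped; B skipped; F skipped; C skipped; D skipped.
Profit = 73 + 58 = 131

131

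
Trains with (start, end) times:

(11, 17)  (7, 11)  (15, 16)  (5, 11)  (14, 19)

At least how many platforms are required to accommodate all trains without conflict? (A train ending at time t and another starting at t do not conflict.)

3

Count concurrent intervals with a sweep; the peak is the room count.
starts: [5, 7, 11, 14, 15]
ends:   [11, 11, 16, 17, 19]
s5→1 s7→2 e11→1 e11→0 s11→1 s14→2 s15→3  — peak 3.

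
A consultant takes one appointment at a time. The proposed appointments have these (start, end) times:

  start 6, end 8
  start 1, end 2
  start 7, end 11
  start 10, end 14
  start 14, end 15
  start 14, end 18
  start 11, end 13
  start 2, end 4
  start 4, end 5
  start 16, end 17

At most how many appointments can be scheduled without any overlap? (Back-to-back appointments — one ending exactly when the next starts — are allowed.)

Order by finish time; keep every interval that doesn't clash with the previous kept one.
By end time: (1,2), (2,4), (4,5), (6,8), (7,11), (11,13), (10,14), (14,15), (16,17), (14,18).
Pick (1,2); next start ≥ 2 → (2,4); next start ≥ 4 → (4,5); next start ≥ 5 → (6,8); next start ≥ 8 → (11,13); next start ≥ 13 → (14,15); next start ≥ 15 → (16,17).
Selected 7 appointments.

7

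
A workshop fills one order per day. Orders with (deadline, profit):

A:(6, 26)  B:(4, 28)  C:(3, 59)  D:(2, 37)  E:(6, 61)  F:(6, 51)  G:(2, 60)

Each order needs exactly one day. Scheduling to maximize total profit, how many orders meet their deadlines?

6

Take jobs in profit order; each goes to the latest open slot no later than its deadline.
By profit: E(d6,61), G(d2,60), C(d3,59), F(d6,51), D(d2,37), B(d4,28), A(d6,26)
E→slot 6; G→slot 2; C→slot 3; F→slot 5; D→slot 1; B→slot 4; A skipped.
6 of 7 scheduled.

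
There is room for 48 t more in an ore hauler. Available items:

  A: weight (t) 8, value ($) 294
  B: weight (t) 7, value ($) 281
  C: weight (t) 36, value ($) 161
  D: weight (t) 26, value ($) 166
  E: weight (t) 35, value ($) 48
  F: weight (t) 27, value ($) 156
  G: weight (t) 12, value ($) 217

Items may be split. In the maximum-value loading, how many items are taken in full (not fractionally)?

Sort by value per unit weight and fill in that order.
Order: B (281/7=40.14) > A (294/8=36.75) > G (217/12=18.08) > D (166/26=6.38) > F (156/27=5.78) > C (161/36=4.47) > E (48/35=1.37)
Fill: take B (7 @ 281) → take A (8 @ 294) → take G (12 @ 217) → take 21/26 of D → 134.08; 48/48 used.
3 item(s) taken whole; one partial (take 21/26 of D).

3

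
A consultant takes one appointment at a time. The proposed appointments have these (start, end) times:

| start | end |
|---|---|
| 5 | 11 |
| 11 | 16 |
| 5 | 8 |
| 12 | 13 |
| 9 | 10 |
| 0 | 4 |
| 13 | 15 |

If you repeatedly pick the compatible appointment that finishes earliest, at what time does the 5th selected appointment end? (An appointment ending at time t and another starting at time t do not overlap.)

Sort by end time and greedily take each interval whose start is ≥ the last chosen end.
By end time: (0,4), (5,8), (9,10), (5,11), (12,13), (13,15), (11,16).
Pick (0,4); next start ≥ 4 → (5,8); next start ≥ 8 → (9,10); next start ≥ 10 → (12,13); next start ≥ 13 → (13,15).
Selected: (0,4) (5,8) (9,10) (12,13) (13,15)

15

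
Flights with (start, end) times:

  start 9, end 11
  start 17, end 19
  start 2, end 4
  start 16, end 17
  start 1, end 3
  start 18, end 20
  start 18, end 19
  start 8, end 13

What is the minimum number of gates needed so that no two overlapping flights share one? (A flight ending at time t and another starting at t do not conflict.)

3

Count concurrent intervals with a sweep; the peak is the room count.
starts: [1, 2, 8, 9, 16, 17, 18, 18]
ends:   [3, 4, 11, 13, 17, 19, 19, 20]
s1→1 s2→2 e3→1 e4→0 s8→1 s9→2 e11→1 e13→0 s16→1 e17→0 s17→1 s18→2 s18→3  — peak 3.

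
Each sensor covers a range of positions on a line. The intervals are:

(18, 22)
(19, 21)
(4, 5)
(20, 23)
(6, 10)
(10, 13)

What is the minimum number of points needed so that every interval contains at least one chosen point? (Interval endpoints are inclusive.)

Sort by right endpoint; whenever an interval is uncovered, place a point at its right end.
Sorted: [4,5] [6,10] [10,13] [19,21] [18,22] [20,23]
{[4,5]} hit by 5; {[6,10],[10,13]} hit by 10; {[19,21],[18,22],[20,23]} hit by 21.
Points: 5, 10, 21 (3 total).

3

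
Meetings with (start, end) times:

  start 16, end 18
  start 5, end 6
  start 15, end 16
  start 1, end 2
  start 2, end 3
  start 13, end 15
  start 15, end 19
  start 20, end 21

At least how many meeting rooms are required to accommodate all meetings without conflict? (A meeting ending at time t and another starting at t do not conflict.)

2

starts: [1, 2, 5, 13, 15, 15, 16, 20]
ends:   [2, 3, 6, 15, 16, 18, 19, 21]
s1→1 e2→0 s2→1 e3→0 s5→1 e6→0 s13→1 e15→0 s15→1 s15→2  — peak 2.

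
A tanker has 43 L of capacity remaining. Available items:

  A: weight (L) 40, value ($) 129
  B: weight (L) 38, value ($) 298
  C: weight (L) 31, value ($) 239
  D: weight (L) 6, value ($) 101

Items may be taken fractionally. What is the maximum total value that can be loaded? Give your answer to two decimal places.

391.16

Sort by value per unit weight and fill in that order.
Ratios (sorted): D 16.83, B 7.84, C 7.71, A 3.23
take D (6 @ 101); take 37/38 of B → 290.16. Capacity used 43/43.
Total value = 391.16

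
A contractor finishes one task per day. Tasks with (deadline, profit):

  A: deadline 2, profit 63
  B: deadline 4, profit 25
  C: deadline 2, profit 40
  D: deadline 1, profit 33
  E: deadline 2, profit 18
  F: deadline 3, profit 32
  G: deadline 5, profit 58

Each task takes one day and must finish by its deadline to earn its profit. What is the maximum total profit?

Take jobs in profit order; each goes to the latest open slot no later than its deadline.
Profit order: A=63 G=58 C=40 D=33 F=32 B=25 E=18
Assign: A→slot 2, G→slot 5, C→slot 1, D skipped, F→slot 3, B→slot 4, E skipped.
Slots: [1:C] [2:A] [3:F] [4:B] [5:G]
Profit = 40 + 63 + 32 + 25 + 58 = 218

218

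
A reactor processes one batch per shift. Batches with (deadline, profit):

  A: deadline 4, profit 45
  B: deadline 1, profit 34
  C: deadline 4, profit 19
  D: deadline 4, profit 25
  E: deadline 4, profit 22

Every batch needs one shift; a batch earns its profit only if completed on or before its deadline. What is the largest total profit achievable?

126

Profit order: A=45 B=34 D=25 E=22 C=19
Assign: A→slot 4, B→slot 1, D→slot 3, E→slot 2, C skipped.
Slots: [1:B] [2:E] [3:D] [4:A]
Profit = 34 + 22 + 25 + 45 = 126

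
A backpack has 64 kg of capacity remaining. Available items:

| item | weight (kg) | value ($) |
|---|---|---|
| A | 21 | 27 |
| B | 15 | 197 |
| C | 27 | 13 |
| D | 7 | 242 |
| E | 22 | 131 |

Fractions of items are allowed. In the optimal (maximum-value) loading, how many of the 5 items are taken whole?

Order: D (242/7=34.57) > B (197/15=13.13) > E (131/22=5.95) > A (27/21=1.29) > C (13/27=0.48)
Fill: take D (7 @ 242) → take B (15 @ 197) → take E (22 @ 131) → take 20/21 of A → 25.71; 64/64 used.
3 item(s) taken whole; one partial (take 20/21 of A).

3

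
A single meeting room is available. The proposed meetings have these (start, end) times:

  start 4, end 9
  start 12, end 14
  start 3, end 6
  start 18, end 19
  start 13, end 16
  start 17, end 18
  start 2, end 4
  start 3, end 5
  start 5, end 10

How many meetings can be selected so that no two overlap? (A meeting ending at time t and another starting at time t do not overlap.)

5

Sort by end time and greedily take each interval whose start is ≥ the last chosen end.
Sorted by end: (2,4)  (3,5)  (3,6)  (4,9)  (5,10)  (12,14)  (13,16)  (17,18)  (18,19)
take (2,4); take (4,9); skip (5,10); take (12,14); skip (13,16); take (17,18); take (18,19).
Selected 5 meetings.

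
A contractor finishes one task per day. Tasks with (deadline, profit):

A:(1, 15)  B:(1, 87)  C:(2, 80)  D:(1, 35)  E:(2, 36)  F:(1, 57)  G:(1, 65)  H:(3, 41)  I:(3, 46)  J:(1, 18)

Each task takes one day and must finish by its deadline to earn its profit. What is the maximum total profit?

213

Take jobs in profit order; each goes to the latest open slot no later than its deadline.
Profit order: B=87 C=80 G=65 F=57 I=46 H=41 E=36 D=35 J=18 A=15
Assign: B→slot 1, C→slot 2, G skipped, F skipped, I→slot 3, H skipped, E skipped, D skipped, J skipped, A skipped.
Slots: [1:B] [2:C] [3:I]
Profit = 87 + 80 + 46 = 213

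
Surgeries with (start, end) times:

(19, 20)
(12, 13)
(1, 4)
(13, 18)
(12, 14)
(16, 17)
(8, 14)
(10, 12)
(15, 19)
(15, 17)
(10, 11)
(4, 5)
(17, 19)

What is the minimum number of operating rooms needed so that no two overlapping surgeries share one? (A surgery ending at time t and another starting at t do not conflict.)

Count concurrent intervals with a sweep; the peak is the room count.
starts: [1, 4, 8, 10, 10, 12, 12, 13, 15, 15, 16, 17, 19]
ends:   [4, 5, 11, 12, 13, 14, 14, 17, 17, 18, 19, 19, 20]
s1→1 e4→0 s4→1 e5→0 s8→1 s10→2 s10→3 e11→2 e12→1 s12→2 s12→3 e13→2 s13→3 e14→2 e14→1 s15→2 s15→3 s16→4  — peak 4.

4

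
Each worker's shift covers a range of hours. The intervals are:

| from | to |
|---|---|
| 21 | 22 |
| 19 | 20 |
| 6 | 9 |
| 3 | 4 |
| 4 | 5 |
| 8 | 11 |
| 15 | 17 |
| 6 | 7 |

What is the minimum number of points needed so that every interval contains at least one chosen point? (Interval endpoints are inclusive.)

Process intervals by earliest right end; each time one isn't hit yet, stab at its right endpoint.
By right end: [3,4]  [4,5]  [6,7]  [6,9]  [8,11]  [15,17]  [19,20]  [21,22]
[3,4] uncovered → point at 4; [6,7] uncovered → point at 7; [8,11] uncovered → point at 11; [15,17] uncovered → point at 17; [19,20] uncovered → point at 20; [21,22] uncovered → point at 22.
Points: 4, 7, 11, 17, 20, 22 (6 total).

6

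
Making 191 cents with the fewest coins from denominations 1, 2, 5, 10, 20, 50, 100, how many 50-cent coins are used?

191 − 1×100→91 − 1×50→41 − 2×20→1 − 1×1→0
Count of 50: 1

1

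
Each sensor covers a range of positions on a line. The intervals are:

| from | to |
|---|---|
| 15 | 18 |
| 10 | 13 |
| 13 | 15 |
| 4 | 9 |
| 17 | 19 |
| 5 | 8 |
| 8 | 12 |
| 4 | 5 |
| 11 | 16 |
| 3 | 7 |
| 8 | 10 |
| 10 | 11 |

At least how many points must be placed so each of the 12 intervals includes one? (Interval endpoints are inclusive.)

4

Process intervals by earliest right end; each time one isn't hit yet, stab at its right endpoint.
Sorted: [4,5] [3,7] [5,8] [4,9] [8,10] [10,11] [8,12] [10,13] [13,15] [11,16] [15,18] [17,19]
{[4,5],[3,7],[5,8],[4,9]} hit by 5; {[8,10],[10,11],[8,12],[10,13]} hit by 10; {[13,15],[11,16],[15,18]} hit by 15; {[17,19]} hit by 19.
Points: 5, 10, 15, 19 (4 total).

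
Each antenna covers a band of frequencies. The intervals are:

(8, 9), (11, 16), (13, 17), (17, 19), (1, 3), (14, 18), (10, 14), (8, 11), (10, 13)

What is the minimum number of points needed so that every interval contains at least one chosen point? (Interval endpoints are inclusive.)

4

Process intervals by earliest right end; each time one isn't hit yet, stab at its right endpoint.
By right end: [1,3]  [8,9]  [8,11]  [10,13]  [10,14]  [11,16]  [13,17]  [14,18]  [17,19]
[1,3] uncovered → point at 3; [8,9] uncovered → point at 9; [10,13] uncovered → point at 13; [14,18] uncovered → point at 18.
Points: 3, 9, 13, 18 (4 total).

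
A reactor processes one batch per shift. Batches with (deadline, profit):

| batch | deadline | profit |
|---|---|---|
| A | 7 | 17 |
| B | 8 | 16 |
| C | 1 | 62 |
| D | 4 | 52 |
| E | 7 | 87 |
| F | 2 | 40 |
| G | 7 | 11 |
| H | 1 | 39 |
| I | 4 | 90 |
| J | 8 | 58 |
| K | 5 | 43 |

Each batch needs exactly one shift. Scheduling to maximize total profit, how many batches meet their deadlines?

Take jobs in profit order; each goes to the latest open slot no later than its deadline.
By profit: I(d4,90), E(d7,87), C(d1,62), J(d8,58), D(d4,52), K(d5,43), F(d2,40), H(d1,39), A(d7,17), B(d8,16), G(d7,11)
I→slot 4; E→slot 7; C→slot 1; J→slot 8; D→slot 3; K→slot 5; F→slot 2; H skipped; A→slot 6; B skipped; G skipped.
8 of 11 scheduled.

8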